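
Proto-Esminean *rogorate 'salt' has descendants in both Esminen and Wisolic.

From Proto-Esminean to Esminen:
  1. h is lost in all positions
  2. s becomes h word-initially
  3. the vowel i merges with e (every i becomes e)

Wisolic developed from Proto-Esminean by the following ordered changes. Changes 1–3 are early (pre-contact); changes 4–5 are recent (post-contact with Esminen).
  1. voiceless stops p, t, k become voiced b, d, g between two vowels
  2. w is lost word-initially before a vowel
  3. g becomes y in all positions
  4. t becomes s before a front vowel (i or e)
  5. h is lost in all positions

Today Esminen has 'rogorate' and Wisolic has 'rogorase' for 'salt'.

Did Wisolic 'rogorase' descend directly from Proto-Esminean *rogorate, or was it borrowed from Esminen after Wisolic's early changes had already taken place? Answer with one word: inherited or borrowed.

If inherited, *rogorate would pass through all of Wisolic's changes:
Wisolic: *rogorate
  rogorate → rogorade   [intervocalic voicing]
  rogorade (rule 2 does not apply)
  rogorade → royorade   [unconditioned shift]
  royorade (rule 4 does not apply)
  royorade (rule 5 does not apply)
  giving Wisolic royorade.
If borrowed from Esminen 'rogorate' after the early changes, it would undergo only the recent ones:
  rule 4 (palatalisation): rogorate → rogorase
  rule 5 (h-loss): no change (rogorase)
  ⇒ as a loan: rogorase
Wisolic 'rogorase' matches the loan outcome 'rogorase', not the inherited 'royorade' — it skipped the early Wisolic changes, so it was borrowed from Esminen.

borrowed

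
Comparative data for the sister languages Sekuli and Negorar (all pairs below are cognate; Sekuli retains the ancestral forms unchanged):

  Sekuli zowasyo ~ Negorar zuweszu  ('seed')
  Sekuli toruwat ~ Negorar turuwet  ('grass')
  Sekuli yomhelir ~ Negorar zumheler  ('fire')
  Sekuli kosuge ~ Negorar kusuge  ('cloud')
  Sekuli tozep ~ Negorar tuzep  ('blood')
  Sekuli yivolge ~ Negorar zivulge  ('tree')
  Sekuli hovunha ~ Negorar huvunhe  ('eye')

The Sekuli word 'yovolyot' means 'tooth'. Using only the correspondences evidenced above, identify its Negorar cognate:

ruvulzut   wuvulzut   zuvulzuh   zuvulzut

yomhelir ~ zumheler — Sekuli y corresponds to Negorar z word-initially before a back vowel.
hovunha ~ huvunhe — Sekuli o corresponds to Negorar u after a consonant, before a labial obstruent.
zowasyo ~ zuweszu, kosuge ~ kusuge — Sekuli o corresponds to Negorar u after a consonant, before a consonant other than r, m, n, p, b, f, v.
zowasyo ~ zuweszu — Sekuli y corresponds to Negorar z after a consonant, before a back vowel.
Applying these to Sekuli 'yovolyot':
  yovolyot → zovolyot   (y→z word-initially before a back vowel)
  zovolyot → zuvolyot   (o→u after a consonant, before a labial obstruent)
  zuvolyot → zuvulyot   (o→u after a consonant, before a consonant other than r, m, n, p, b, f, v)
  zuvulyot → zuvulzot   (y→z after a consonant, before a back vowel)
  zuvulzot → zuvulzut   (o→u after a consonant, before a consonant other than r, m, n, p, b, f, v)
So the Negorar cognate is 'zuvulzut'.

zuvulzut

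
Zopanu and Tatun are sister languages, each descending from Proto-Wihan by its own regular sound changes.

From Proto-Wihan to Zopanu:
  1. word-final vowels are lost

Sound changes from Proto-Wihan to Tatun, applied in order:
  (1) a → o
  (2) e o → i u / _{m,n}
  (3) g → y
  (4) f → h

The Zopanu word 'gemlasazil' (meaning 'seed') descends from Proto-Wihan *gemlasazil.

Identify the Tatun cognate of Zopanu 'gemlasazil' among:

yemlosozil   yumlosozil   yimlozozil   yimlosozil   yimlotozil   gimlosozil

Tatun: *gemlasazil > gemlosozil > gimlosozil > yimlosozil  (by vowel merger, pre-nasal raising, unconditioned shift)
Only 'yimlosozil' matches the regular Tatun development of *gemlasazil.

yimlosozil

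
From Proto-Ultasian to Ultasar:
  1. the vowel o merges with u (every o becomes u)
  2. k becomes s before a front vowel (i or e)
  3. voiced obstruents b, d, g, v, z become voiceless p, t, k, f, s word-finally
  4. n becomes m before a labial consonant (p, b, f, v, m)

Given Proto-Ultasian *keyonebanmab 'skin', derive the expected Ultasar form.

seyunebammap

Ultasar: *keyonebanmab > keyunebanmab > seyunebanmab > seyunebanmap > seyunebammap  (by vowel merger, palatalisation, final devoicing, nasal place assimilation)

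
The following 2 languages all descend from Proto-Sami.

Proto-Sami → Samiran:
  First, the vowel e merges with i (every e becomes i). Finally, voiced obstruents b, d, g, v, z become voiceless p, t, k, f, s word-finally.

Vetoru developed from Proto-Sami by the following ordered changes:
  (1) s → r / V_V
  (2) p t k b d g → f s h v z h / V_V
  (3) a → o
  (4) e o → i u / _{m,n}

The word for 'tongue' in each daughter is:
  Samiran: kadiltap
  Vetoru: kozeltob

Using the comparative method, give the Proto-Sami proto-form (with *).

*kadeltab

Position 2: Samiran has a, Vetoru has o. Samiran preserves a here (none of its changes turn any other segment into a), so the proto-segment is *a.
Position 8: Samiran has p, Vetoru has b. Vetoru preserves b here (none of its changes turn any other segment into b), so the proto-segment is *b.
This points to *kadeltab. Verify forward in each daughter:
Samiran: start from *kadeltab.
  rule 1 (vowel merger): kadeltab → kadiltab
  rule 2 (final devoicing): kadiltab → kadiltap
  ⇒ Samiran kadiltap
Vetoru: start from *kadeltab.
  rule 1: no change — kadeltab
  rule 2 (intervocalic lenition): kadeltab → kazeltab
  rule 3 (vowel merger): kazeltab → kozeltob
  rule 4: no change — kozeltob
  ⇒ Vetoru kozeltob
Only *kadeltab yields all of Samiran kadiltap, Vetoru kozeltob.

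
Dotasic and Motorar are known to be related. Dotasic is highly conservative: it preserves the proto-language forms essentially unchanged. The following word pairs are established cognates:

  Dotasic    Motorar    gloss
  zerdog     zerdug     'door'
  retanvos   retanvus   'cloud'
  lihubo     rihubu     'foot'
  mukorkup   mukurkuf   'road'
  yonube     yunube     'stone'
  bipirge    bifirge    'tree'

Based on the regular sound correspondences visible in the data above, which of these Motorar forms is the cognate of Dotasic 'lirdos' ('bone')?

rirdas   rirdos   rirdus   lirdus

rirdus

lihubo ~ rihubu — Dotasic l corresponds to Motorar r word-initially before a front vowel.
zerdog ~ zerdug, retanvos ~ retanvus — Dotasic o corresponds to Motorar u after a consonant, before a consonant other than r, m, n, p, b, f, v.
Applying these to Dotasic 'lirdos':
  lirdos → rirdos   (l→r word-initially before a front vowel)
  rirdos → rirdus   (o→u after a consonant, before a consonant other than r, m, n, p, b, f, v)
So the Motorar cognate is 'rirdus'.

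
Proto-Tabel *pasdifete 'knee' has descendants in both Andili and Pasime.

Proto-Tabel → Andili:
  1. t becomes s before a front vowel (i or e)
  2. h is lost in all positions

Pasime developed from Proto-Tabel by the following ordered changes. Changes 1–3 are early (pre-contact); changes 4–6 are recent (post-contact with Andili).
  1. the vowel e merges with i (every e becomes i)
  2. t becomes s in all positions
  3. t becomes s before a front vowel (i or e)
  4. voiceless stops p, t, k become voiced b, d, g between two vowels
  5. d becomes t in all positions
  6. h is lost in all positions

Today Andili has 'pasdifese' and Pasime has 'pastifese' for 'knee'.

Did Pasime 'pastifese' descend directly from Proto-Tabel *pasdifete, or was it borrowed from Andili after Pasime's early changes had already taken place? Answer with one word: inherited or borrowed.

If inherited, *pasdifete would pass through all of Pasime's changes:
Pasime: *pasdifete > pasdifiti > pasdifisi > pastifisi  (by vowel merger, unconditioned shift, unconditioned shift)
If borrowed from Andili 'pasdifese' after the early changes, it would undergo only the recent ones:
  rule 4 (intervocalic voicing): no change (pasdifese)
  rule 5 (unconditioned shift): pasdifese → pastifese
  rule 6 (h-loss): no change (pastifese)
  ⇒ as a loan: pastifese
Pasime 'pastifese' matches the loan outcome 'pastifese', not the inherited 'pastifisi' — it skipped the early Pasime changes, so it was borrowed from Andili.

borrowed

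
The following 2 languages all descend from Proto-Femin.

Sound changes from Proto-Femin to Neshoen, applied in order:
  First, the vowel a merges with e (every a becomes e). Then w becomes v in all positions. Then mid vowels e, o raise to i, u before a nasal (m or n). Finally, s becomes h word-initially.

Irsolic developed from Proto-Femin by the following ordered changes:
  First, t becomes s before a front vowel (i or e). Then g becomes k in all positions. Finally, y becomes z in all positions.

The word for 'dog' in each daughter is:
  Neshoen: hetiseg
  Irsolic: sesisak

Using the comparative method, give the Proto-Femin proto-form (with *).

Position 7: Neshoen has g, Irsolic has k. Neshoen preserves g here (none of its changes turn any other segment into g), so the proto-segment is *g.
Position 6: Neshoen has e, Irsolic has a. Irsolic preserves a here (none of its changes turn any other segment into a), so the proto-segment is *a.
Position 1: Neshoen has h, Irsolic has s. Taking the neighbouring segments as reconstructed: Neshoen h could go back to *s or *h; Irsolic s could go back to *t or *s — the one source consistent with every daughter is *s.
Verify the candidate proto-form against each daughter:
Neshoen: start from *setisag.
  rule 1 (vowel merger): setisag → setiseg
  rule 2: no change — setiseg
  rule 3: no change — setiseg
  rule 4 (debuccalisation): setiseg → hetiseg
  ⇒ Neshoen hetiseg
Irsolic: start from *setisag.
  rule 1 (palatalisation): setisag → sesisag
  rule 2 (unconditioned shift): sesisag → sesisak
  rule 3: no change — sesisak
  ⇒ Irsolic sesisak
Only *setisag yields all of Neshoen hetiseg, Irsolic sesisak.

*setisag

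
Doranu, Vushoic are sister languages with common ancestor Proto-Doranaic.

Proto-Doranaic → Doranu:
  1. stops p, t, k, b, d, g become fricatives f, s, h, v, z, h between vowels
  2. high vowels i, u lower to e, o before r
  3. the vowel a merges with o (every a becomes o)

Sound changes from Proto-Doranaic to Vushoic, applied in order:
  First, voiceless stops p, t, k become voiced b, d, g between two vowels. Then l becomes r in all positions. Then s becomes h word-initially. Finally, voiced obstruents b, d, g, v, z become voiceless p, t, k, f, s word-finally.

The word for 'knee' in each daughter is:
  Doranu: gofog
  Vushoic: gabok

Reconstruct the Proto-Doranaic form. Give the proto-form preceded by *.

Position 3: Doranu has f, Vushoic has b. Taking the neighbouring segments as reconstructed: Doranu f could go back to *p or *f; Vushoic b could go back to *p or *b — the one source consistent with every daughter is *p.
Position 5: Doranu has g, Vushoic has k. Doranu preserves g here (none of its changes turn any other segment into g), so the proto-segment is *g.
This points to *gapog. Verify forward in each daughter:
Doranu: start from *gapog.
  rule 1 (intervocalic lenition): gapog → gafog
  rule 2: no change — gafog
  rule 3 (vowel merger): gafog → gofog
  ⇒ Doranu gofog
Vushoic: *gapog > gabog > gabok  (by intervocalic voicing, final devoicing)
No other proto-form is consistent with every reflex, so the reconstruction is *gapog.

*gapog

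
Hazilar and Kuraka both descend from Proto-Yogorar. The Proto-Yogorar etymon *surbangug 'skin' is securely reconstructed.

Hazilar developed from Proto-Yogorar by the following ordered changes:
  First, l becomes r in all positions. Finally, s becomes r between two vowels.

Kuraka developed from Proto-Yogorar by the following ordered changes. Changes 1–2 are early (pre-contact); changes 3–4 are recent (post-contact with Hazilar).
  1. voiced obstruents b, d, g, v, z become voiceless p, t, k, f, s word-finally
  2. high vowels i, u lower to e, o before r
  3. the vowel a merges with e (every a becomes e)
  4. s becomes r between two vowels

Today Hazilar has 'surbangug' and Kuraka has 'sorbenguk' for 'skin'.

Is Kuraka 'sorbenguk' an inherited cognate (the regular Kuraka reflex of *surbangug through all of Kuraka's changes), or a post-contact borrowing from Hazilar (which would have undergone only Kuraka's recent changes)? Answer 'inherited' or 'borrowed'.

If inherited, *surbangug would pass through all of Kuraka's changes:
Kuraka: *surbangug > surbanguk > sorbanguk > sorbenguk  (by final devoicing, pre-rhotic lowering, vowel merger)
If borrowed from Hazilar 'surbangug' after the early changes, it would undergo only the recent ones:
  rule 3 (vowel merger): surbangug → surbengug
  rule 4 (rhotacism): no change (surbengug)
  ⇒ as a loan: surbengug
Kuraka 'sorbenguk' matches the inherited outcome exactly, so it is an inherited cognate, not a loan.

inherited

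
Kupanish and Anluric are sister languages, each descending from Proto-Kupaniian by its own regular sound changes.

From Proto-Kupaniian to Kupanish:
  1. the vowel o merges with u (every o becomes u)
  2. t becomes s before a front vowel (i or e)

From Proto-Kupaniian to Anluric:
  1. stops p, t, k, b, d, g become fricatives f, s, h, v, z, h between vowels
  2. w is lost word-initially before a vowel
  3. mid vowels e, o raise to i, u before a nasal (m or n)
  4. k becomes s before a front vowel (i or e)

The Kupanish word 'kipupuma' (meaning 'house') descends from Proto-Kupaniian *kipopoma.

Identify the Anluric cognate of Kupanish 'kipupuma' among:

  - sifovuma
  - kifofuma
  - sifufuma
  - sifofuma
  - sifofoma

sifofuma

Anluric: *kipopoma > kifofoma > kifofuma > sifofuma  (by intervocalic lenition, pre-nasal raising, palatalisation)
Among the options, 'sifofuma' alone shows every Anluric change applied in order.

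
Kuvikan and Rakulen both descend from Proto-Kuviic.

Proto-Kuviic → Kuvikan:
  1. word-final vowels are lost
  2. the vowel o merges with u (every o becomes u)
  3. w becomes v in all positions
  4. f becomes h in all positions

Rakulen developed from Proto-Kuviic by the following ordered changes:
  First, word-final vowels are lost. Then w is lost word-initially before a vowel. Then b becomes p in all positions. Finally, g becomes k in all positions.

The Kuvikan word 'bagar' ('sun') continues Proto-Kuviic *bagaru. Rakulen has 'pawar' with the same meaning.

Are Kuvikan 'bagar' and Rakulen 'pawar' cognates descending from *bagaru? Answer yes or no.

no

Derive the expected Rakulen reflex of *bagaru:
Rakulen: start from *bagaru.
  rule 1 (apocope): bagaru → bagar
  rule 2: no change — bagar
  rule 3 (unconditioned shift): bagar → pagar
  rule 4 (unconditioned shift): pagar → pakar
  ⇒ Rakulen pakar
The regular Rakulen reflex would be 'pakar', but the attested form is 'pawar'. The correspondence is irregular, so they are not cognates (the Rakulen form has a different source).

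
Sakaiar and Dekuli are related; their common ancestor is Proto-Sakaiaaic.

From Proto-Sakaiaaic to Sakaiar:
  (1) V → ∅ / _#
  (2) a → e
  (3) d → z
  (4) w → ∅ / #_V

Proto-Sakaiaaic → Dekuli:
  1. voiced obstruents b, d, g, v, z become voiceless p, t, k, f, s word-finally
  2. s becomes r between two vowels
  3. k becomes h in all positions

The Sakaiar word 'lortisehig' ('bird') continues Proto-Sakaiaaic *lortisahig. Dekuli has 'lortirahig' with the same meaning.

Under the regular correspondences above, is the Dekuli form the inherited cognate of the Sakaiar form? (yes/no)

no

Derive the expected Dekuli reflex of *lortisahig:
Dekuli: *lortisahig > lortisahik > lortirahik > lortirahih  (by final devoicing, rhotacism, unconditioned shift)
The regular Dekuli reflex would be 'lortirahih', but the attested form is 'lortirahig'. The correspondence is irregular, so they are not cognates (the Dekuli form has a different source).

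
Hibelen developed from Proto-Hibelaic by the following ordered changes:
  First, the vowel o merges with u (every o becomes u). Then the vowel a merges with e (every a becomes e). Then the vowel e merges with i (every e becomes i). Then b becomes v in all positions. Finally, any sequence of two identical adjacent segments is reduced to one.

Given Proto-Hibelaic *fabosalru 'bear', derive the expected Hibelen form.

Hibelen: *fabosalru
  fabosalru → fabusalru   [vowel merger]
  fabusalru → febuselru   [vowel merger]
  febuselru → fibusilru   [vowel merger]
  fibusilru → fivusilru   [unconditioned shift]
  fivusilru (rule 5 does not apply)
  giving Hibelen fivusilru.

fivusilru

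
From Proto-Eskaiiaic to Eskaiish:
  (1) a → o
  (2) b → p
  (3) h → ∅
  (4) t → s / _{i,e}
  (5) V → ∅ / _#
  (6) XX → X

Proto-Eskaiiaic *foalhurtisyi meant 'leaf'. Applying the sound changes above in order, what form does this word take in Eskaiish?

folursisy

Eskaiish: start from *foalhurtisyi.
  rule 1 (vowel merger): foalhurtisyi → foolhurtisyi
  rule 2: no change — foolhurtisyi
  rule 3 (h-loss): foolhurtisyi → foolurtisyi
  rule 4 (palatalisation): foolurtisyi → foolursisyi
  rule 5 (apocope): foolursisyi → foolursisy
  rule 6 (degemination): foolursisy → folursisy
  ⇒ Eskaiish folursisy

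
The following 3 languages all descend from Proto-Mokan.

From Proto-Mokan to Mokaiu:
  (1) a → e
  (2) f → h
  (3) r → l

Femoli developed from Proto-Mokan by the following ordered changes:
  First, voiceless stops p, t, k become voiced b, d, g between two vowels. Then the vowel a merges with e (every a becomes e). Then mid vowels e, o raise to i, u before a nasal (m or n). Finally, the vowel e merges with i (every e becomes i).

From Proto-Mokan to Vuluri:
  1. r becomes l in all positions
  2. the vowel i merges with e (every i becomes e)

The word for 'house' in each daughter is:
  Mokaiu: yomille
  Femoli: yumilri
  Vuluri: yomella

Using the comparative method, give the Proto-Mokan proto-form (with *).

*yomilra

Position 6: Mokaiu has l, Femoli has r, Vuluri has l. Femoli preserves r here (none of its changes turn any other segment into r), so the proto-segment is *r.
Position 7: Mokaiu has e, Femoli has i, Vuluri has a. Vuluri preserves a here (none of its changes turn any other segment into a), so the proto-segment is *a.
Position 2: Mokaiu has o, Femoli has u, Vuluri has o. Mokaiu preserves o here (none of its changes turn any other segment into o), so the proto-segment is *o.
This points to *yomilra. Verify forward in each daughter:
Mokaiu: *yomilra > yomilre > yomille  (by vowel merger, unconditioned shift)
Femoli: start from *yomilra.
  rule 1: no change — yomilra
  rule 2 (vowel merger): yomilra → yomilre
  rule 3 (pre-nasal raising): yomilre → yumilre
  rule 4 (vowel merger): yumilre → yumilri
  ⇒ Femoli yumilri
Vuluri: start from *yomilra.
  rule 1 (unconditioned shift): yomilra → yomilla
  rule 2 (vowel merger): yomilla → yomella
  ⇒ Vuluri yomella
*yomilra is the unique common source.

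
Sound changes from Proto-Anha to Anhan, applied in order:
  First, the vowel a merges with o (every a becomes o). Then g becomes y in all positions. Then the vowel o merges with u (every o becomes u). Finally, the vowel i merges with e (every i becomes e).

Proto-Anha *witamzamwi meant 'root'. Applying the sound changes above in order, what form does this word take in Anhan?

Anhan: *witamzamwi
  witamzamwi → witomzomwi   [vowel merger]
  witomzomwi (rule 2 does not apply)
  witomzomwi → witumzumwi   [vowel merger]
  witumzumwi → wetumzumwe   [vowel merger]
  giving Anhan wetumzumwe.

wetumzumwe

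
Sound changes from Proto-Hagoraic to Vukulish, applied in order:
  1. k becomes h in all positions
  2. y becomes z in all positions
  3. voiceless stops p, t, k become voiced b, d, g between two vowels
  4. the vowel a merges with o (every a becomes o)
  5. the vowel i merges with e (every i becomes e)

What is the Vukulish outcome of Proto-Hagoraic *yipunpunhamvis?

zebunpunhomves

Vukulish: *yipunpunhamvis
  yipunpunhamvis (rule 1 does not apply)
  yipunpunhamvis → zipunpunhamvis   [unconditioned shift]
  zipunpunhamvis → zibunpunhamvis   [intervocalic voicing]
  zibunpunhamvis → zibunpunhomvis   [vowel merger]
  zibunpunhomvis → zebunpunhomves   [vowel merger]
  giving Vukulish zebunpunhomves.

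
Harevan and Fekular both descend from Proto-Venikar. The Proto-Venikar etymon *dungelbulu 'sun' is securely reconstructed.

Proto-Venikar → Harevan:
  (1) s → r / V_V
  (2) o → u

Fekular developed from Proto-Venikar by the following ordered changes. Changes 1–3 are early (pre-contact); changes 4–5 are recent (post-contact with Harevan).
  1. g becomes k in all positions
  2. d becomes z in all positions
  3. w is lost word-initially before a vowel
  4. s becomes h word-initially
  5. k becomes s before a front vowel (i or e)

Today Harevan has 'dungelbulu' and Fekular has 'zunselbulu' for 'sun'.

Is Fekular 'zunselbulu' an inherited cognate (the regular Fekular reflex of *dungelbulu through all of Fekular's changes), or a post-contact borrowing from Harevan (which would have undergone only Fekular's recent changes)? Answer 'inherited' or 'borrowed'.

inherited

If inherited, *dungelbulu would pass through all of Fekular's changes:
Fekular: start from *dungelbulu.
  rule 1 (unconditioned shift): dungelbulu → dunkelbulu
  rule 2 (unconditioned shift): dunkelbulu → zunkelbulu
  rule 3: no change — zunkelbulu
  rule 4: no change — zunkelbulu
  rule 5 (palatalisation): zunkelbulu → zunselbulu
  ⇒ Fekular zunselbulu
If borrowed from Harevan 'dungelbulu' after the early changes, it would undergo only the recent ones:
  rule 4 (debuccalisation): no change (dungelbulu)
  rule 5 (palatalisation): no change (dungelbulu)
  ⇒ as a loan: dungelbulu
Fekular 'zunselbulu' matches the inherited outcome exactly, so it is an inherited cognate, not a loan.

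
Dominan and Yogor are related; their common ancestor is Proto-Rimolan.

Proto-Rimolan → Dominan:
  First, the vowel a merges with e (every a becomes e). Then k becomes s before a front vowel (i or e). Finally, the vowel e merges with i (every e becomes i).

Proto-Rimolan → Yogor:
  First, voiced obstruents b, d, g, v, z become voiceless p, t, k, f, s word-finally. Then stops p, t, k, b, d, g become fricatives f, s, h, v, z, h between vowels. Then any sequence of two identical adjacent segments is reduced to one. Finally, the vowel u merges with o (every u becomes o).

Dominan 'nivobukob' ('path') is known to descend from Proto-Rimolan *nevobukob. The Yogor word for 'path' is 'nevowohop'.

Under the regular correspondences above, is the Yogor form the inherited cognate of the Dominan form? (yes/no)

no

Derive the expected Yogor reflex of *nevobukob:
Yogor: start from *nevobukob.
  rule 1 (final devoicing): nevobukob → nevobukop
  rule 2 (intervocalic lenition): nevobukop → nevovuhop
  rule 3: no change — nevovuhop
  rule 4 (vowel merger): nevovuhop → nevovohop
  ⇒ Yogor nevovohop
The regular Yogor reflex would be 'nevovohop', but the attested form is 'nevowohop'. The correspondence is irregular, so they are not cognates (the Yogor form has a different source).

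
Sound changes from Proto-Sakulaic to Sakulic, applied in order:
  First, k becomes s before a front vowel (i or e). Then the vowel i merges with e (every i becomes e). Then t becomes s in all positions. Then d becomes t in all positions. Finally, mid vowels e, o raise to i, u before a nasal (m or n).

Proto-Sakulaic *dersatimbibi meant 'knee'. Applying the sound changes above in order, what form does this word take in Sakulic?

tersasimbebe

Sakulic: *dersatimbibi
  dersatimbibi (rule 1 does not apply)
  dersatimbibi → dersatembebe   [vowel merger]
  dersatembebe → dersasembebe   [unconditioned shift]
  dersasembebe → tersasembebe   [unconditioned shift]
  tersasembebe → tersasimbebe   [pre-nasal raising]
  giving Sakulic tersasimbebe.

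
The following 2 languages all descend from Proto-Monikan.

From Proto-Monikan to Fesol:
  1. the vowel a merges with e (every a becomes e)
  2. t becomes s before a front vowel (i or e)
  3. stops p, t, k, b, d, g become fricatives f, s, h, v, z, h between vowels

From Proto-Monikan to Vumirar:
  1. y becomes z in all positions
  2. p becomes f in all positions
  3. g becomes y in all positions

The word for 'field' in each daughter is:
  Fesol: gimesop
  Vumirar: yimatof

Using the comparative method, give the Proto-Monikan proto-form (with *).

Position 7: Fesol has p, Vumirar has f. Fesol preserves p here (none of its changes turn any other segment into p), so the proto-segment is *p.
Position 5: Fesol has s, Vumirar has t. Vumirar preserves t here (none of its changes turn any other segment into t), so the proto-segment is *t.
Verify the candidate proto-form against each daughter:
Fesol: *gimatop > gimetop > gimesop  (by vowel merger, intervocalic lenition)
Vumirar: *gimatop > gimatof > yimatof  (by unconditioned shift, unconditioned shift)
*gimatop is the unique common source.

*gimatop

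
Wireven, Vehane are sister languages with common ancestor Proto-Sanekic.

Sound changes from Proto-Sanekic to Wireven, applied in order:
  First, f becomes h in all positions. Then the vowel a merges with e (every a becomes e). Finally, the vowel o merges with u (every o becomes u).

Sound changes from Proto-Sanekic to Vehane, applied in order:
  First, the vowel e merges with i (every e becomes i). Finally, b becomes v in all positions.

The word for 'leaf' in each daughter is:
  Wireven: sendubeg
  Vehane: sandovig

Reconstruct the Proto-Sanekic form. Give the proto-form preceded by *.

*sandobeg

Position 5: Wireven has u, Vehane has o. Vehane preserves o here (none of its changes turn any other segment into o), so the proto-segment is *o.
Position 7: Wireven has e, Vehane has i. Taking the neighbouring segments as reconstructed: Wireven e could go back to *a or *e; Vehane i could go back to *e or *i — the one source consistent with every daughter is *e.
Position 6: Wireven has b, Vehane has v. Wireven preserves b here (none of its changes turn any other segment into b), so the proto-segment is *b.
This points to *sandobeg. Verify forward in each daughter:
Wireven: start from *sandobeg.
  rule 1: no change — sandobeg
  rule 2 (vowel merger): sandobeg → sendobeg
  rule 3 (vowel merger): sendobeg → sendubeg
  ⇒ Wireven sendubeg
Vehane: *sandobeg
  sandobeg → sandobig   [vowel merger]
  sandobig → sandovig   [unconditioned shift]
  giving Vehane sandovig.
Only *sandobeg yields all of Wireven sendubeg, Vehane sandovig.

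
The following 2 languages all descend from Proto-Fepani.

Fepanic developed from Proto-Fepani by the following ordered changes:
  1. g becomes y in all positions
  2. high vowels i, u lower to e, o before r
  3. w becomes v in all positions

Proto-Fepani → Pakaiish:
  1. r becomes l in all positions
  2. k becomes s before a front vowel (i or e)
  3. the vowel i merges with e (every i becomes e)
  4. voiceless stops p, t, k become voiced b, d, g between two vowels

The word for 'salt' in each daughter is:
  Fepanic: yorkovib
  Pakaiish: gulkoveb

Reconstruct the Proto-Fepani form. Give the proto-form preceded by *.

*gurkovib

Position 3: Fepanic has r, Pakaiish has l. Fepanic preserves r here (none of its changes turn any other segment into r), so the proto-segment is *r.
Position 7: Fepanic has i, Pakaiish has e. Fepanic preserves i here (none of its changes turn any other segment into i), so the proto-segment is *i.
Verify the candidate proto-form against each daughter:
Fepanic: *gurkovib
  gurkovib → yurkovib   [unconditioned shift]
  yurkovib → yorkovib   [pre-rhotic lowering]
  yorkovib (rule 3 does not apply)
  giving Fepanic yorkovib.
Pakaiish: *gurkovib
  gurkovib → gulkovib   [unconditioned shift]
  gulkovib (rule 2 does not apply)
  gulkovib → gulkoveb   [vowel merger]
  gulkoveb (rule 4 does not apply)
  giving Pakaiish gulkoveb.
No other proto-form is consistent with every reflex, so the reconstruction is *gurkovib.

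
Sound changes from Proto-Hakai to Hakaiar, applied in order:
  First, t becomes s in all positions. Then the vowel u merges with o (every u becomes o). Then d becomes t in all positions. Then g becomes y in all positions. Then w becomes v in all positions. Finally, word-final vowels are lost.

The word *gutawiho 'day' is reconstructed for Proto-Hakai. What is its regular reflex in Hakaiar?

Hakaiar: *gutawiho > gusawiho > gosawiho > yosawiho > yosaviho > yosavih  (by unconditioned shift, vowel merger, unconditioned shift, unconditioned shift, apocope)

yosavih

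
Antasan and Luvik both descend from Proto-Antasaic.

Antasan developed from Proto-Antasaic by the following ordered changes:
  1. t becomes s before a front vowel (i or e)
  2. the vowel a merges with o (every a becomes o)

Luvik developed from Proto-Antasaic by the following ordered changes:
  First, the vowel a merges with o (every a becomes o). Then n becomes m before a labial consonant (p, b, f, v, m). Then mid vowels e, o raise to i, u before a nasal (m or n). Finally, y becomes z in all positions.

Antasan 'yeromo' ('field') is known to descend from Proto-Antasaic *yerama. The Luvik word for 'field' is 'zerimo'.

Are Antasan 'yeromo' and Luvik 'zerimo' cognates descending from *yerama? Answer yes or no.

Derive the expected Luvik reflex of *yerama:
Luvik: *yerama > yeromo > yerumo > zerumo  (by vowel merger, pre-nasal raising, unconditioned shift)
The regular Luvik reflex would be 'zerumo', but the attested form is 'zerimo'. The correspondence is irregular, so they are not cognates (the Luvik form has a different source).

no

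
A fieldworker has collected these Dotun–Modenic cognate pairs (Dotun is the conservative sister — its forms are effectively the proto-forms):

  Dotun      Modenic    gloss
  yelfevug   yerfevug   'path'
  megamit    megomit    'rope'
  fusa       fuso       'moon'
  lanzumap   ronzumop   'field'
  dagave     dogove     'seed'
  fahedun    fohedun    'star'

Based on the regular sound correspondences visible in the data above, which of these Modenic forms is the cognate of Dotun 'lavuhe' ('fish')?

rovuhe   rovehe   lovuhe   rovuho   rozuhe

lanzumap ~ ronzumop — Dotun l corresponds to Modenic r word-initially before a back vowel.
dagave ~ dogove — Dotun a corresponds to Modenic o after a consonant, before a labial obstruent.
Applying these to Dotun 'lavuhe':
  lavuhe → ravuhe   (l→r word-initially before a back vowel)
  ravuhe → rovuhe   (a→o after a consonant, before a labial obstruent)
So the Modenic cognate is 'rovuhe'.

rovuhe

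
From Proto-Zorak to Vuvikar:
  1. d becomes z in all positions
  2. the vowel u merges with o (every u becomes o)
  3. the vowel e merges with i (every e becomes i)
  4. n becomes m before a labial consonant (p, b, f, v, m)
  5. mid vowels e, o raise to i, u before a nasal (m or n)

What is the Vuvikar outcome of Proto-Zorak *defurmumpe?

Vuvikar: start from *defurmumpe.
  rule 1 (unconditioned shift): defurmumpe → zefurmumpe
  rule 2 (vowel merger): zefurmumpe → zeformompe
  rule 3 (vowel merger): zeformompe → ziformompi
  rule 4: no change — ziformompi
  rule 5 (pre-nasal raising): ziformompi → ziformumpi
  ⇒ Vuvikar ziformumpi

ziformumpi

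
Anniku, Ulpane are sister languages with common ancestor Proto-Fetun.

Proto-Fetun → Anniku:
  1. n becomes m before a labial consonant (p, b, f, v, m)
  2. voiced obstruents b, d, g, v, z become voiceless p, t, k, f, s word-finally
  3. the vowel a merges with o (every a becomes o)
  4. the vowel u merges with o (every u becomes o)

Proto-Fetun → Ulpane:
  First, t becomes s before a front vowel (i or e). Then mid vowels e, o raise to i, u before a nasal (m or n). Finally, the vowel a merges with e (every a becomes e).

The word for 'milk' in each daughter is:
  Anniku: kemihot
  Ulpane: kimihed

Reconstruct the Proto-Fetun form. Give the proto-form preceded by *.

Position 2: Anniku has e, Ulpane has i. Anniku preserves e here (none of its changes turn any other segment into e), so the proto-segment is *e.
Position 7: Anniku has t, Ulpane has d. Ulpane preserves d here (none of its changes turn any other segment into d), so the proto-segment is *d.
Position 6: Anniku has o, Ulpane has e. Taking the neighbouring segments as reconstructed: Anniku o could go back to *a or *o or *u; Ulpane e could go back to *a or *e — the one source consistent with every daughter is *a.
Verify the candidate proto-form against each daughter:
Anniku: start from *kemihad.
  rule 1: no change — kemihad
  rule 2 (final devoicing): kemihad → kemihat
  rule 3 (vowel merger): kemihat → kemihot
  rule 4: no change — kemihot
  ⇒ Anniku kemihot
Ulpane: *kemihad
  kemihad (rule 1 does not apply)
  kemihad → kimihad   [pre-nasal raising]
  kimihad → kimihed   [vowel merger]
  giving Ulpane kimihed.
No other proto-form is consistent with every reflex, so the reconstruction is *kemihad.

*kemihad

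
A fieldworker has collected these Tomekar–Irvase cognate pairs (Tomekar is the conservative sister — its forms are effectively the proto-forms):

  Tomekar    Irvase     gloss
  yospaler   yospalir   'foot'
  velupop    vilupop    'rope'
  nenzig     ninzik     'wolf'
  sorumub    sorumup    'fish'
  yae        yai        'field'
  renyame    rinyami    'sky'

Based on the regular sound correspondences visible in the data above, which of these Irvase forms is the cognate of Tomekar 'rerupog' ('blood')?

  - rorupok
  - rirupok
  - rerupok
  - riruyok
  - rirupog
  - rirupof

yospaler ~ yospalir — Tomekar e corresponds to Irvase i after a consonant, before r.
nenzig ~ ninzik — Tomekar g corresponds to Irvase k word-finally.
Applying these to Tomekar 'rerupog':
  rerupog → rirupog   (e→i after a consonant, before r)
  rirupog → rirupok   (g→k word-finally)
So the Irvase cognate is 'rirupok'.

rirupok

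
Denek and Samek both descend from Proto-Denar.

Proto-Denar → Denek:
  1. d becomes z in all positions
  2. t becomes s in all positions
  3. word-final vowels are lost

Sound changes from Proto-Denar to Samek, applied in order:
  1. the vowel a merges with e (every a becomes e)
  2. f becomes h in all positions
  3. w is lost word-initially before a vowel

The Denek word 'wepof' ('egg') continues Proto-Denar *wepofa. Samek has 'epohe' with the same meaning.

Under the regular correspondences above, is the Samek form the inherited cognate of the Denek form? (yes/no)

yes

Derive the expected Samek reflex of *wepofa:
Samek: *wepofa > wepofe > wepohe > epohe  (by vowel merger, unconditioned shift, glide loss)
Samek 'epohe' matches the regular reflex exactly, so the pair is cognate.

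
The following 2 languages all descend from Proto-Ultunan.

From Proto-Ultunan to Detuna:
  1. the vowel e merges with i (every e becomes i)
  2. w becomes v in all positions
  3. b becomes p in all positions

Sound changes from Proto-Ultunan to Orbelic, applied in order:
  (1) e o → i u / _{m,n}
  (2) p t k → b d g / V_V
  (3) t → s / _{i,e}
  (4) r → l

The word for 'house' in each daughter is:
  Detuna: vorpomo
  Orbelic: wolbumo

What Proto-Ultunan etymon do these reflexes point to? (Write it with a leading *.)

Position 3: Detuna has r, Orbelic has l. Detuna preserves r here (none of its changes turn any other segment into r), so the proto-segment is *r.
Position 1: Detuna has v, Orbelic has w. Orbelic preserves w here (none of its changes turn any other segment into w), so the proto-segment is *w.
This points to *worbomo. Verify forward in each daughter:
Detuna: *worbomo > vorbomo > vorpomo  (by unconditioned shift, unconditioned shift)
Orbelic: *worbomo > worbumo > wolbumo  (by pre-nasal raising, unconditioned shift)
No other proto-form is consistent with every reflex, so the reconstruction is *worbomo.

*worbomo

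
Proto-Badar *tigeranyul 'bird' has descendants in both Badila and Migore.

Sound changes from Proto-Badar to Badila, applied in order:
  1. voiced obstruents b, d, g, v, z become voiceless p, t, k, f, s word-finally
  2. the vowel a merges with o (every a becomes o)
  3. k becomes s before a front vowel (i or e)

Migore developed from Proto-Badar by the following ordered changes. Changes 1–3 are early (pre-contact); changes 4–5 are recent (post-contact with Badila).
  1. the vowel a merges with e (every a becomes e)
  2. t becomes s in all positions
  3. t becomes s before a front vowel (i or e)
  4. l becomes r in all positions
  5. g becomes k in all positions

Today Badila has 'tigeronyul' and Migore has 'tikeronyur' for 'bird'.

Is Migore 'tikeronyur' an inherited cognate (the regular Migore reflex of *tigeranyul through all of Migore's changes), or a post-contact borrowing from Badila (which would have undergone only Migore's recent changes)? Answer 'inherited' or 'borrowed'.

borrowed

If inherited, *tigeranyul would pass through all of Migore's changes:
Migore: start from *tigeranyul.
  rule 1 (vowel merger): tigeranyul → tigerenyul
  rule 2 (unconditioned shift): tigerenyul → sigerenyul
  rule 3: no change — sigerenyul
  rule 4 (unconditioned shift): sigerenyul → sigerenyur
  rule 5 (unconditioned shift): sigerenyur → sikerenyur
  ⇒ Migore sikerenyur
If borrowed from Badila 'tigeronyul' after the early changes, it would undergo only the recent ones:
  rule 4 (unconditioned shift): tigeronyul → tigeronyur
  rule 5 (unconditioned shift): tigeronyur → tikeronyur
  ⇒ as a loan: tikeronyur
Migore 'tikeronyur' matches the loan outcome 'tikeronyur', not the inherited 'sikerenyur' — it skipped the early Migore changes, so it was borrowed from Badila.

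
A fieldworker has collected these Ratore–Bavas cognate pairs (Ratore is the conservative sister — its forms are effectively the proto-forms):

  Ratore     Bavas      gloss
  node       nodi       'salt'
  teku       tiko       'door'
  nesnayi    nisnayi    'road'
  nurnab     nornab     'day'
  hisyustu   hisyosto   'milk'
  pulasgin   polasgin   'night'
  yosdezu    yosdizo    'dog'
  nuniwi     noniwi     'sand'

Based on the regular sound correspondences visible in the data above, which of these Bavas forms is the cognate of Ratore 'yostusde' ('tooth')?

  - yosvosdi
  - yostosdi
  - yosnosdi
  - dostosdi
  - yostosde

hisyustu ~ hisyosto, pulasgin ~ polasgin — Ratore u corresponds to Bavas o after a consonant, before a consonant other than r, m, n, p, b, f, v.
node ~ nodi — Ratore e corresponds to Bavas i word-finally.
Applying these to Ratore 'yostusde':
  yostusde → yostosde   (u→o after a consonant, before a consonant other than r, m, n, p, b, f, v)
  yostosde → yostosdi   (e→i word-finally)
So the Bavas cognate is 'yostosdi'.

yostosdi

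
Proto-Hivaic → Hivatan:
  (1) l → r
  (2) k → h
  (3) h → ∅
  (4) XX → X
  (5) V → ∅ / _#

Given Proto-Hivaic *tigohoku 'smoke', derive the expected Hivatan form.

tigo

Hivatan: *tigohoku > tigohohu > tigoou > tigou > tigo  (by unconditioned shift, h-loss, degemination, apocope)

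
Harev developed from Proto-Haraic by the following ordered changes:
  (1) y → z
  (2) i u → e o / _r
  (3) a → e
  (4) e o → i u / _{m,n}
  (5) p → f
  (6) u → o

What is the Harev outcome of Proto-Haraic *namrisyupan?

Harev: *namrisyupan
  namrisyupan → namriszupan   [unconditioned shift]
  namriszupan (rule 2 does not apply)
  namriszupan → nemriszupen   [vowel merger]
  nemriszupen → nimriszupin   [pre-nasal raising]
  nimriszupin → nimriszufin   [unconditioned shift]
  nimriszufin → nimriszofin   [vowel merger]
  giving Harev nimriszofin.

nimriszofin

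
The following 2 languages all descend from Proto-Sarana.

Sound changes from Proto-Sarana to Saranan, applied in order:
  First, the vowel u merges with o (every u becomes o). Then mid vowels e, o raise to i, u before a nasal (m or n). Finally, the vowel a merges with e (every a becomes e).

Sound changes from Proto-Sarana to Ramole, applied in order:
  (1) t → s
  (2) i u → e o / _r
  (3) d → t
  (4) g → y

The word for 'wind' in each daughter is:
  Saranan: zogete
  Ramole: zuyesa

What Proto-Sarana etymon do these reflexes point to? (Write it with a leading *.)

Position 5: Saranan has t, Ramole has s. Saranan preserves t here (none of its changes turn any other segment into t), so the proto-segment is *t.
Position 6: Saranan has e, Ramole has a. Ramole preserves a here (none of its changes turn any other segment into a), so the proto-segment is *a.
Verify the candidate proto-form against each daughter:
Saranan: start from *zugeta.
  rule 1 (vowel merger): zugeta → zogeta
  rule 2: no change — zogeta
  rule 3 (vowel merger): zogeta → zogete
  ⇒ Saranan zogete
Ramole: *zugeta
  zugeta → zugesa   [unconditioned shift]
  zugesa (rule 2 does not apply)
  zugesa (rule 3 does not apply)
  zugesa → zuyesa   [unconditioned shift]
  giving Ramole zuyesa.
No other proto-form is consistent with every reflex, so the reconstruction is *zugeta.

*zugeta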